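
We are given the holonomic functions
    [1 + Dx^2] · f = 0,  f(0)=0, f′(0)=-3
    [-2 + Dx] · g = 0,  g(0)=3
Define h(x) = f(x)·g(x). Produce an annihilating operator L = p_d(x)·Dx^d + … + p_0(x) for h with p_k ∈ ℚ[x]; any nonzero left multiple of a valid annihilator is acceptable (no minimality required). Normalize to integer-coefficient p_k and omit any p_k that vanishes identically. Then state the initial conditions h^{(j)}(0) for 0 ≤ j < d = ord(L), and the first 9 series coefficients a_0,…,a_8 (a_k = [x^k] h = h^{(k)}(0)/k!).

f: a_k = 0, -3, 0, 1/2, 0, -1/40, 0, 1/1680, 0, …
g: a_k = 3, 6, 6, 4, 2, 4/5, 4/15, 8/105, 2/105, …
L₀ := L_f ⊗_s L_g (sym. prod.), ord ≤ 2.
L = 5 - 4·Dx + Dx^2  (order 2).
h: a_k = 0, -9, -18, -33/2, -9, -123/40, -11/20, 29/560, 3/40, …
ICs: h(0) = 0, h′(0) = -9.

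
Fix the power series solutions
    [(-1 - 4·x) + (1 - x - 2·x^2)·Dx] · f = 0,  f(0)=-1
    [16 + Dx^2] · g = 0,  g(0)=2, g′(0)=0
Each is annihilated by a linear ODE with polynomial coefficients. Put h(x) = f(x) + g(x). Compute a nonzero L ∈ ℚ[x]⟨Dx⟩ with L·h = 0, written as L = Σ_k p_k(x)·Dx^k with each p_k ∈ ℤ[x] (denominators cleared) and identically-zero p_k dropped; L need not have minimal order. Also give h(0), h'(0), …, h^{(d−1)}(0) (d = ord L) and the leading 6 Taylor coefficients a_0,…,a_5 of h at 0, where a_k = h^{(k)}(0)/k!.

f: a_k = -1, -1, -3, -5, -11, -21, …
g: a_k = 2, 0, -16, 0, 64/3, 0, …
Sum ⇒ L₀ = lclm(L_f,L_g) in ℚ(x)⟨Dx⟩.
L = (368 + 1408·x - 256·x^2 + 512·x^3 + 2560·x^4 + 2048·x^5) + (-176 + 336·x + 384·x^2 - 1024·x^3 - 384·x^4 + 1536·x^5 + 1024·x^6)·Dx + (23 + 88·x - 16·x^2 + 32·x^3 + 160·x^4 + 128·x^5)·Dx^2 + (-11 + 21·x + 24·x^2 - 64·x^3 - 24·x^4 + 96·x^5 + 64·x^6)·Dx^3  (order 3).
h: a_k = 1, -1, -19, -5, 31/3, -21, …
ICs: h(0) = 1, h′(0) = -1, h′′(0) = -38.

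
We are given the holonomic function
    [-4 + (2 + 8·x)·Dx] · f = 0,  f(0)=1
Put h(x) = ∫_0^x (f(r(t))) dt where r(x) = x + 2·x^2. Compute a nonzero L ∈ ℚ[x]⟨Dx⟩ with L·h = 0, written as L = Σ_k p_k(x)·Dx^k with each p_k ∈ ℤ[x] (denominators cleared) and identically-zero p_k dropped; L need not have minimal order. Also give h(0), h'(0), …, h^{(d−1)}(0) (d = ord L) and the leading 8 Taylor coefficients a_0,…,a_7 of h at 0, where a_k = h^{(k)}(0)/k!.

L = (-2 - 8·x)·Dx + (1 + 4·x + 8·x^2)·Dx^2  (order 2).
h: a_k = 0, 1, 1, 2/3, -1, 6/5, -2/3, -12/7, …
ICs: h(0) = 0, h′(0) = 1.

f: a_k = 1, 2, -2, 4, -10, 28, -84, 264, …
Substitute x→r, Dx→(1/r')Dx; clear ⇒ L₀.
∫: right-multiply L₀ by Dx.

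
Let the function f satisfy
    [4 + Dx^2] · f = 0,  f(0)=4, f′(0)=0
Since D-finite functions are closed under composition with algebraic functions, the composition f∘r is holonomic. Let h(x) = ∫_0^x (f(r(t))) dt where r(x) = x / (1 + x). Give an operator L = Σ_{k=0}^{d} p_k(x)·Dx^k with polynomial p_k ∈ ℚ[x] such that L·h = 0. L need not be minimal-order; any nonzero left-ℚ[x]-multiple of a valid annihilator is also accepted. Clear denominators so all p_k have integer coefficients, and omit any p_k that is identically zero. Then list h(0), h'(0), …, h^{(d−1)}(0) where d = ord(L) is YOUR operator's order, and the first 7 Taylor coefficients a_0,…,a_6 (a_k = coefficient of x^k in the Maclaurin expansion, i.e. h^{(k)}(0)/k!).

L = 4·Dx + (2 + 6·x + 6·x^2 + 2·x^3)·Dx^2 + (1 + 4·x + 6·x^2 + 4·x^3 + x^4)·Dx^3  (order 3).
h: a_k = 0, 4, 0, -8/3, 4, -64/15, 32/9, …
ICs: h(0) = 0, h′(0) = 4, h′′(0) = 0.

f: a_k = 4, 0, -8, 0, 8/3, 0, -16/45, …
Change of var in L_f (x↦r) gives L₀.
Integrate: L := L₀·Dx.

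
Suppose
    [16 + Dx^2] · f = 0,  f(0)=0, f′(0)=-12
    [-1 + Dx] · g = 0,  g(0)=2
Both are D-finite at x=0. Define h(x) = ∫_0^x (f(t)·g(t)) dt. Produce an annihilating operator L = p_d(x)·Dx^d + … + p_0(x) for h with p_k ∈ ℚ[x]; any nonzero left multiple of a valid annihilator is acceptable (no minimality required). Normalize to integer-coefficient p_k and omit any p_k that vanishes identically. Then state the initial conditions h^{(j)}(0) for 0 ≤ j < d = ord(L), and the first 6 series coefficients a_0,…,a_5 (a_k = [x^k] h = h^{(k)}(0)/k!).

L = 17·Dx - 2·Dx^2 + Dx^3  (order 3).
h: a_k = 0, 0, -12, -8, 13, 12, …
ICs: h(0) = 0, h′(0) = 0, h′′(0) = -24.

f: a_k = 0, -12, 0, 32, 0, -128/5, …
g: a_k = 2, 2, 1, 1/3, 1/12, 1/60, …
Product ⇒ symmetric product L₀, ord ≤ 2.
h=∫₀ˣh₀: take L = L₀·Dx.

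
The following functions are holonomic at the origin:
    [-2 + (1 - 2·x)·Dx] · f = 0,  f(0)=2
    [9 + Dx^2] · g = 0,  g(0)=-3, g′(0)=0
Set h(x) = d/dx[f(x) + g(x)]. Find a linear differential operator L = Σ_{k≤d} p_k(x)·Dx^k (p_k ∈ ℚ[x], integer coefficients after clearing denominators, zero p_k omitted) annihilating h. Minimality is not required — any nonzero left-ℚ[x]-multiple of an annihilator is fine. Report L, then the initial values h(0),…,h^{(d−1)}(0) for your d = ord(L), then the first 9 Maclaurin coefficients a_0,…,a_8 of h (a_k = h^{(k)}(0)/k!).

L = (684 - 432·x + 432·x^2) + (-99 + 306·x - 324·x^2 + 216·x^3)·Dx + (76 - 48·x + 48·x^2)·Dx^2 + (-11 + 34·x - 36·x^2 + 24·x^3)·Dx^3  (order 3).
h: a_k = 4, 43, 48, 175/2, 320, 31449/40, 1792, 2291573/560, 9216, …
ICs: h(0) = 4, h′(0) = 43, h′′(0) = 96.

f: a_k = 2, 4, 8, 16, 32, 64, 128, 256, 512, …
g: a_k = -3, 0, 27/2, 0, -81/8, 0, 243/80, 0, -2187/4480, …
Weyl lclm of L_f,L_g ⇒ L₀ (ord ≤ 3).
h₀' ⇒ L via d/dx closure of L₀.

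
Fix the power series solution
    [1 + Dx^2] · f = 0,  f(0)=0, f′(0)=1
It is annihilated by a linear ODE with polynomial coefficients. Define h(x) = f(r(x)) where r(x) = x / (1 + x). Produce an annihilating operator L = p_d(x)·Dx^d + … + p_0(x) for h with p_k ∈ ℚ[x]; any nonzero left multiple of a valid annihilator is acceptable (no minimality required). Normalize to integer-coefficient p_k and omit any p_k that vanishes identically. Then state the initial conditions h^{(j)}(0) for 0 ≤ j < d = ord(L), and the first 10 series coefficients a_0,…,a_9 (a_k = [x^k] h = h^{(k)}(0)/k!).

L = 1 + (2 + 6·x + 6·x^2 + 2·x^3)·Dx + (1 + 4·x + 6·x^2 + 4·x^3 + x^4)·Dx^2  (order 2).
h: a_k = 0, 1, -1, 5/6, -1/2, 1/120, 5/8, -6931/5040, 1591/720, -224179/72576, …
ICs: h(0) = 0, h′(0) = 1.

f: a_k = 0, 1, 0, -1/6, 0, 1/120, 0, -1/5040, 0, 1/362880, …
Substitute x→r, Dx→(1/r')Dx; clear ⇒ L₀.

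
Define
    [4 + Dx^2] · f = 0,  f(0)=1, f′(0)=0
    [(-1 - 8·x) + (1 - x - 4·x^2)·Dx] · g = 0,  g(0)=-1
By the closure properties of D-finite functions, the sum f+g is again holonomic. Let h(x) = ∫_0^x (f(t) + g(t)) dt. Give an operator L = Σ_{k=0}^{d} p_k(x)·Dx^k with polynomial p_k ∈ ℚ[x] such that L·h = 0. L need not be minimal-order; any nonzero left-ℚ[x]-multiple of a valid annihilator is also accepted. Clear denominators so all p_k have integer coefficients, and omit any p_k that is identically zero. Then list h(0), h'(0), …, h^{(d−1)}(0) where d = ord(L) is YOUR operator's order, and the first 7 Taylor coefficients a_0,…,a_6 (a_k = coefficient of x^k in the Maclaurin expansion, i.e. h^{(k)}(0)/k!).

L = (-116 - 1008·x - 968·x^2 - 2688·x^3 - 640·x^4 - 1024·x^5)·Dx + (28 + 4·x - 8·x^2 - 200·x^3 - 480·x^4 - 384·x^5 - 512·x^6)·Dx^2 + (-29 - 252·x - 242·x^2 - 672·x^3 - 160·x^4 - 256·x^5)·Dx^3 + (7 + x - 2·x^2 - 50·x^3 - 120·x^4 - 96·x^5 - 128·x^6)·Dx^4  (order 4).
h: a_k = 0, 0, -1/2, -7/3, -9/4, -17/3, -65/6, …
ICs: h(0) = 0, h′(0) = 0, h′′(0) = -1, h′′′(0) = -14.

f: a_k = 1, 0, -2, 0, 2/3, 0, -4/45, …
g: a_k = -1, -1, -5, -9, -29, -65, -181, …
h₀=f+g: left-lcm gives L₀, ord ≤ 3.
Integrate: L := L₀·Dx.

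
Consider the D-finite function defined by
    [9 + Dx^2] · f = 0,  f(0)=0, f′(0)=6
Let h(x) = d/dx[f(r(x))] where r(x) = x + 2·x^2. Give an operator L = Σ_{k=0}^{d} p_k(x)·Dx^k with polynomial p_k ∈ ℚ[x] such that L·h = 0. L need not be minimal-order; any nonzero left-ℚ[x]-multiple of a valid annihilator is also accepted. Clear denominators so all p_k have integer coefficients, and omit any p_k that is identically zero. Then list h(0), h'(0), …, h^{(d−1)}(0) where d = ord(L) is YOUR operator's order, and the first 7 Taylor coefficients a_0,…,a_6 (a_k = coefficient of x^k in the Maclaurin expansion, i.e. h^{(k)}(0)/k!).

L = (57 + 144·x + 864·x^2 + 2304·x^3 + 2304·x^4) + (-12 - 48·x)·Dx + (1 + 8·x + 16·x^2)·Dx^2  (order 2).
h: a_k = 6, 24, -27, -216, -2079/4, -189, 45117/40, …
ICs: h(0) = 6, h′(0) = 24.

f: a_k = 0, 6, 0, -9, 0, 81/20, 0, …
Change of var in L_f (x↦r) gives L₀.
Derive L from L₀ (diff closure).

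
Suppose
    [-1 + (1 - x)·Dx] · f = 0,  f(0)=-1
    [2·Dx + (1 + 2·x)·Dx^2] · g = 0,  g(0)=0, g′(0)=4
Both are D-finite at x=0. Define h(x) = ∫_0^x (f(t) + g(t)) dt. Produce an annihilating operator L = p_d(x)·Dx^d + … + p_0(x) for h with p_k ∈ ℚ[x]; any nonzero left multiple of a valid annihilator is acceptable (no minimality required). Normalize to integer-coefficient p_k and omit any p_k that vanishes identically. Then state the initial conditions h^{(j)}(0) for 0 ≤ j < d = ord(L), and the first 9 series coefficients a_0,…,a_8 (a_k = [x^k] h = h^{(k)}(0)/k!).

f: a_k = -1, -1, -1, -1, -1, -1, -1, -1, -1, …
g: a_k = 0, 4, -4, 16/3, -8, 64/5, -64/3, 256/7, -64, …
f+g: L₀ = lclm(L_f,L_g), ord ≤ 1+2.
h=∫₀ˣh₀: take L = L₀·Dx.
L = (14 + 4·x)·Dx^2 + (-1 + 20·x + 8·x^2)·Dx^3 + (-2 - 3·x + 3·x^2 + 2·x^3)·Dx^4  (order 4).
h: a_k = 0, -1, 3/2, -5/3, 13/12, -9/5, 59/30, -67/21, 249/56, …
ICs: h(0) = 0, h′(0) = -1, h′′(0) = 3, h′′′(0) = -10.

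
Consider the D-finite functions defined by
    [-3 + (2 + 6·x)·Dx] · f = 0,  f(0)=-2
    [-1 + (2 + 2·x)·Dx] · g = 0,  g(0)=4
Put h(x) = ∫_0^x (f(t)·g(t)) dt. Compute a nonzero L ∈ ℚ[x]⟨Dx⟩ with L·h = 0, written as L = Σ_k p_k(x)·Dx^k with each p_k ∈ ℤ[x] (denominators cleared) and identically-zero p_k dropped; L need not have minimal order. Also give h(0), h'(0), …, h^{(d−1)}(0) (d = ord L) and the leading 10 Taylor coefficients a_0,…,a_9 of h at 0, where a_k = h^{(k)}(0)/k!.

f: a_k = -2, -3, 9/4, -27/8, 405/64, -1701/128, 15309/512, -72171/1024, 2814669/16384, -14073345/32768, …
g: a_k = 4, 2, -1/2, 1/4, -5/32, 7/64, -21/256, 33/512, -429/8192, 715/16384, …
f·g: L₀ = L_f ⊗_s L_g, ord ≤ 1·1.
h=∫₀ˣh₀: take L = L₀·Dx.
L = (-2 - 3·x)·Dx + (1 + 4·x + 3·x^2)·Dx^2  (order 2).
h: a_k = 0, -8, -8, 4/3, -2, 17/5, -19/3, 177/14, -213/8, 2807/48, …
ICs: h(0) = 0, h′(0) = -8.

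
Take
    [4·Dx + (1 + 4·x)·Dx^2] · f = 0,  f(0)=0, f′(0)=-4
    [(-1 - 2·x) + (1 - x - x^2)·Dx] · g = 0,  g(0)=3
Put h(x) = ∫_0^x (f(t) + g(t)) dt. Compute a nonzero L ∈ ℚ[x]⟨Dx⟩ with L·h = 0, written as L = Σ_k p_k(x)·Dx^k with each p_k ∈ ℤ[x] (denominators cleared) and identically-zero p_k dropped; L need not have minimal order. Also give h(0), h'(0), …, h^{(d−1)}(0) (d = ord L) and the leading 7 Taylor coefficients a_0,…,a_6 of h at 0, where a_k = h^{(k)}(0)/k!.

L = (-100 - 272·x - 392·x^2 - 144·x^3 - 96·x^4)·Dx^2 + (7 - 96·x - 434·x^2 - 540·x^3 - 304·x^4 - 160·x^5)·Dx^3 + (4 + 25·x + 28·x^2 - 46·x^3 - 73·x^4 - 76·x^5 - 32·x^6)·Dx^4  (order 4).
h: a_k = 0, 3, -1/2, 14/3, -37/12, 79/5, -452/15, …
ICs: h(0) = 0, h′(0) = 3, h′′(0) = -1, h′′′(0) = 28.

f: a_k = 0, -4, 8, -64/3, 64, -1024/5, 2048/3, …
g: a_k = 3, 3, 6, 9, 15, 24, 39, …
Sum ⇒ L₀ = lclm(L_f,L_g) in ℚ(x)⟨Dx⟩.
Integrate: L := L₀·Dx.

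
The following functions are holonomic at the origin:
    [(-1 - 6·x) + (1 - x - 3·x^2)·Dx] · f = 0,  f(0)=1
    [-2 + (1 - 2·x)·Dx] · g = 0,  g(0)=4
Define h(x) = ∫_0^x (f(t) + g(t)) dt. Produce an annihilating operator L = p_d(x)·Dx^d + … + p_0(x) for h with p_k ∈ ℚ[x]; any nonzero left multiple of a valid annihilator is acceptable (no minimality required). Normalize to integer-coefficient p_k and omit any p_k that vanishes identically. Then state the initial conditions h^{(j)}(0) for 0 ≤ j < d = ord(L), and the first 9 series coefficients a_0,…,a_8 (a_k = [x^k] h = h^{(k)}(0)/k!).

L = (8 - 36·x + 108·x^2 - 72·x^3)·Dx + (-2·x - 54·x^2 + 192·x^3 - 144·x^4)·Dx^2 + (-1 + 9·x - 23·x^2 + 6·x^3 + 42·x^4 - 36·x^5)·Dx^3  (order 3).
h: a_k = 0, 5, 9/2, 20/3, 39/4, 83/5, 28, 353/7, 729/8, …
ICs: h(0) = 0, h′(0) = 5, h′′(0) = 9.

f: a_k = 1, 1, 4, 7, 19, 40, 97, 217, 508, …
g: a_k = 4, 8, 16, 32, 64, 128, 256, 512, 1024, …
h₀=f+g: left-lcm gives L₀, ord ≤ 2.
Integrate: L := L₀·Dx.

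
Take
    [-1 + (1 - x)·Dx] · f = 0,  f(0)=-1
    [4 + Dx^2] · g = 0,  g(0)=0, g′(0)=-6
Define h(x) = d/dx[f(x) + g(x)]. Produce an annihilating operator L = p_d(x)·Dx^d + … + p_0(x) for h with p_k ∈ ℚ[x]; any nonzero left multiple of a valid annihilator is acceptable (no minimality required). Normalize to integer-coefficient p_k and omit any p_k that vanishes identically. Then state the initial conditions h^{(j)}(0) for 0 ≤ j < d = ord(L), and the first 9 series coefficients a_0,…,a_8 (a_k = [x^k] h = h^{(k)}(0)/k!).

L = (64 - 32·x + 16·x^2) + (-20 + 36·x - 24·x^2 + 8·x^3)·Dx + (16 - 8·x + 4·x^2)·Dx^2 + (-5 + 9·x - 6·x^2 + 2·x^3)·Dx^3  (order 3).
h: a_k = -7, -2, 9, -4, -9, -6, -97/15, -8, -949/105, …
ICs: h(0) = -7, h′(0) = -2, h′′(0) = 18.

f: a_k = -1, -1, -1, -1, -1, -1, -1, -1, -1, …
g: a_k = 0, -6, 0, 4, 0, -4/5, 0, 8/105, 0, …
h₀=f+g: left-lcm gives L₀, ord ≤ 3.
h=h₀': d/dx-closure on L₀ ⇒ L.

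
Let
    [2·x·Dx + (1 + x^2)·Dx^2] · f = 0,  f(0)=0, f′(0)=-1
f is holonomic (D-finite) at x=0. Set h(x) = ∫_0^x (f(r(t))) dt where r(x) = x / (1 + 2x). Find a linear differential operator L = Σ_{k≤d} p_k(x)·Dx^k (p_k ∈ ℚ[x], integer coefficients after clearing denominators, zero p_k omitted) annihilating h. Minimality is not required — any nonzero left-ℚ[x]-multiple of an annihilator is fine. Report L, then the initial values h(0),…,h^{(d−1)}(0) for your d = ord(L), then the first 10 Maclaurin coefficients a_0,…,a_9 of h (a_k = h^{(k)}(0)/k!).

f: a_k = 0, -1, 0, 1/3, 0, -1/5, 0, 1/7, 0, -1/9, …
L₀ from L_f via x↦r, Dx↦r'^{-1}Dx.
Integrate: L := L₀·Dx.
L = (4 + 10·x)·Dx^2 + (1 + 4·x + 5·x^2)·Dx^3  (order 3).
h: a_k = 0, 0, -1/2, 2/3, -11/12, 6/5, -41/30, 22/21, 29/56, -14/3, …
ICs: h(0) = 0, h′(0) = 0, h′′(0) = -1.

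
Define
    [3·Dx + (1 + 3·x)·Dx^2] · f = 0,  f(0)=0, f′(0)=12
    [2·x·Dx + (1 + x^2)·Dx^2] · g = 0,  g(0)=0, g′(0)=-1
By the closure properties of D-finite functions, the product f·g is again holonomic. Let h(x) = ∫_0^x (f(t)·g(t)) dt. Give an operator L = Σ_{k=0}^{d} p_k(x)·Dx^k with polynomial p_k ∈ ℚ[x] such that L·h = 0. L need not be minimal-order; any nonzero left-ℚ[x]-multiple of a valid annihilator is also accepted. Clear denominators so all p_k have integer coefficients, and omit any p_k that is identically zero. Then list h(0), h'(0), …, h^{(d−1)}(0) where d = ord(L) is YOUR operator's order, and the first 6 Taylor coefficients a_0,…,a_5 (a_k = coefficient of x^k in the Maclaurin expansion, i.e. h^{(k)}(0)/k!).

f: a_k = 0, 12, -18, 36, -81, 972/5, …
g: a_k = 0, -1, 0, 1/3, 0, -1/5, …
Product ⇒ symmetric product L₀, ord ≤ 4.
h=∫₀ˣh₀: take L = L₀·Dx.
L = (264 + 1260·x + 1008·x^2 + 3420·x^3 + 3240·x^4 + 4212·x^5 + 324·x^7)·Dx^2 + (178 + 660·x + 3828·x^2 + 7308·x^3 + 12960·x^4 + 10044·x^5 + 11340·x^6 + 324·x^7 + 1134·x^8)·Dx^3 + (132 + 608·x + 1728·x^2 + 4568·x^3 + 6456·x^4 + 8856·x^5 + 5184·x^6 + 5544·x^7 + 324·x^8 + 648·x^9)·Dx^4 + (13 + 102·x + 341·x^2 + 744·x^3 + 1138·x^4 + 1236·x^5 + 1386·x^6 + 648·x^7 + 657·x^8 + 54·x^9 + 81·x^10)·Dx^5  (order 5).
h: a_k = 0, 0, 0, -4, 9/2, -32/5, …
ICs: h(0) = 0, h′(0) = 0, h′′(0) = 0, h′′′(0) = -24, h′′′′(0) = 108.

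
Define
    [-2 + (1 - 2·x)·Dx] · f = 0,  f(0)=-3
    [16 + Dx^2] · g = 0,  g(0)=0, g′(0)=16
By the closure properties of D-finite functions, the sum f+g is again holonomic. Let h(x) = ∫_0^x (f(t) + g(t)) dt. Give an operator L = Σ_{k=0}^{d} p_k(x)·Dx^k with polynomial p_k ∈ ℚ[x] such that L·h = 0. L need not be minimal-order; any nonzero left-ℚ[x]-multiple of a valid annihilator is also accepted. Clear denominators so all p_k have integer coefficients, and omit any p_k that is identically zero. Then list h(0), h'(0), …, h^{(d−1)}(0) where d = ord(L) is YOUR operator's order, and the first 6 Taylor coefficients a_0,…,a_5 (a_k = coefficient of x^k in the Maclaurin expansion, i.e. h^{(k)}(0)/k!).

f: a_k = -3, -6, -12, -24, -48, -96, …
g: a_k = 0, 16, 0, -128/3, 0, 512/15, …
f+g: L₀ = lclm(L_f,L_g), ord ≤ 1+2.
h=∫₀ˣh₀: take L = L₀·Dx.
L = (160 - 256·x + 256·x^2)·Dx + (-48 + 224·x - 384·x^2 + 256·x^3)·Dx^2 + (10 - 16·x + 16·x^2)·Dx^3 + (-3 + 14·x - 24·x^2 + 16·x^3)·Dx^4  (order 4).
h: a_k = 0, -3, 5, -4, -50/3, -48/5, …
ICs: h(0) = 0, h′(0) = -3, h′′(0) = 10, h′′′(0) = -24.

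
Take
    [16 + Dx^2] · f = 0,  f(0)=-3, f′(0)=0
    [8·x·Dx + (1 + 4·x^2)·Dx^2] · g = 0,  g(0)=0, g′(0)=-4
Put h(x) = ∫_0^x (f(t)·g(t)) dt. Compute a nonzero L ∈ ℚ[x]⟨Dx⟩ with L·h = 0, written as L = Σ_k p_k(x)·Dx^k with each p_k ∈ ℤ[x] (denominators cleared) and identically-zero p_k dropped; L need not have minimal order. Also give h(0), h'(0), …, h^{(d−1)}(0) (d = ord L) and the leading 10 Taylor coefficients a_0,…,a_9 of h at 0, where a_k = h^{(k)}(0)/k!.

f: a_k = -3, 0, 24, 0, -32, 0, 256/15, 0, -512/105, 0, …
g: a_k = 0, -4, 0, 16/3, 0, -64/5, 0, 256/7, 0, -1024/9, …
Sym-product of L_f,L_g gives L₀ (≤ ord 4).
h=∫₀ˣh₀: take L = L₀·Dx.
L = (2560 + 29696·x^2 + 118784·x^4 + 262144·x^6 + 262144·x^8)·Dx + (1536·x + 14336·x^3 + 49152·x^5 + 65536·x^7)·Dx^2 + (240 + 3008·x^2 + 13824·x^4 + 32768·x^6 + 32768·x^8)·Dx^3 + (96·x + 896·x^3 + 3072·x^5 + 4096·x^7)·Dx^4 + (5 + 72·x^2 + 400·x^4 + 1024·x^6 + 1024·x^8)·Dx^5  (order 5).
h: a_k = 0, 0, 6, 0, -28, 0, 736/15, 0, -8608/105, 0, …
ICs: h(0) = 0, h′(0) = 0, h′′(0) = 12, h′′′(0) = 0, h′′′′(0) = -672.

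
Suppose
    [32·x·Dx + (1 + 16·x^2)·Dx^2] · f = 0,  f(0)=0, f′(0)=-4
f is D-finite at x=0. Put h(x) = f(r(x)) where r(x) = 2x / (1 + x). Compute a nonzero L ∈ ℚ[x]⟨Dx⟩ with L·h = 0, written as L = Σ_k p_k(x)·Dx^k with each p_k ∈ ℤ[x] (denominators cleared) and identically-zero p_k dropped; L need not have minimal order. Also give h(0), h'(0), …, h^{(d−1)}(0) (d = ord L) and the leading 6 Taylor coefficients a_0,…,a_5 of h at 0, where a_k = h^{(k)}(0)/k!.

f: a_k = 0, -4, 0, 64/3, 0, -1024/5, …
L₀ from L_f via x↦r, Dx↦r'^{-1}Dx.
L = (2 + 130·x)·Dx + (1 + 2·x + 65·x^2)·Dx^2  (order 2).
h: a_k = 0, -8, 8, 488/3, -504, -27688/5, …
ICs: h(0) = 0, h′(0) = -8.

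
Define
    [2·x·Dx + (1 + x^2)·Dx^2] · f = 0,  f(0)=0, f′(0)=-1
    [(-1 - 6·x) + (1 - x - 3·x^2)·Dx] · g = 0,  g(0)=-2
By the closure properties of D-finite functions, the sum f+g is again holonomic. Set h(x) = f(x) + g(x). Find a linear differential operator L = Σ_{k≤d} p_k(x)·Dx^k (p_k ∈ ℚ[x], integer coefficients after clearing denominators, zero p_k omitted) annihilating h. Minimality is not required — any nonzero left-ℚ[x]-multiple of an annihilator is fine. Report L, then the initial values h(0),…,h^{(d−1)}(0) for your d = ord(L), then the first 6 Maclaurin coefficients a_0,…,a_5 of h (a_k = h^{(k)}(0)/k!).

L = (8 - 32·x - 300·x^2 - 504·x^3 - 1134·x^4 - 162·x^6)·Dx + (-22 - 148·x - 184·x^2 - 576·x^3 - 441·x^4 - 918·x^5 - 27·x^6 - 162·x^7)·Dx^2 + (4 + 6·x + 18·x^2 - 60·x^3 - 85·x^4 - 75·x^5 - 126·x^6 - 9·x^7 - 27·x^8)·Dx^3  (order 3).
h: a_k = -2, -3, -8, -41/3, -38, -401/5, …
ICs: h(0) = -2, h′(0) = -3, h′′(0) = -16.

f: a_k = 0, -1, 0, 1/3, 0, -1/5, …
g: a_k = -2, -2, -8, -14, -38, -80, …
L₀ := lclm(L_f,L_g); ord L₀ ≤ 2+1.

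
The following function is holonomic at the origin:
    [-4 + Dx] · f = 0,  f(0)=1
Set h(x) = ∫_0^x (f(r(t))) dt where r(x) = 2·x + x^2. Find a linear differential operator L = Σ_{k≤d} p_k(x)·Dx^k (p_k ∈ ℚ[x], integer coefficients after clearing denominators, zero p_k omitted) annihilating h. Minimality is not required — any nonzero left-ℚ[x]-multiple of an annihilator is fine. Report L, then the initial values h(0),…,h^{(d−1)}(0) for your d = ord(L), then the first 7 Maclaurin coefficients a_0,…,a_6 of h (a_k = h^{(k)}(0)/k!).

L = (-8 - 8·x)·Dx + Dx^2  (order 2).
h: a_k = 0, 1, 4, 12, 88/3, 184/3, 1696/15, …
ICs: h(0) = 0, h′(0) = 1.

f: a_k = 1, 4, 8, 32/3, 32/3, 128/15, 256/45, …
L₀ from L_f via x↦r, Dx↦r'^{-1}Dx.
h=∫h₀ ⇒ L = L₀·Dx.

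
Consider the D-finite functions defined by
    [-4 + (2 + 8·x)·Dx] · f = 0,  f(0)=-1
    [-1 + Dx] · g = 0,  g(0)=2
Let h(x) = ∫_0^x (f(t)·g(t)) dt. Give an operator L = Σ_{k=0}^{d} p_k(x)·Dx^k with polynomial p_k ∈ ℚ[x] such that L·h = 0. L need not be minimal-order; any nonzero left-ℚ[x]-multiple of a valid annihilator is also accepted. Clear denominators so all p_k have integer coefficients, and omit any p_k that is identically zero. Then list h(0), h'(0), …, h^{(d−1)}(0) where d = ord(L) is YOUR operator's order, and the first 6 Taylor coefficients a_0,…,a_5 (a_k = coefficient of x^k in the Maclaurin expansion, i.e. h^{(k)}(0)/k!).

L = (-3 - 4·x)·Dx + (1 + 4·x)·Dx^2  (order 2).
h: a_k = 0, -2, -3, -1/3, -19/12, 53/20, …
ICs: h(0) = 0, h′(0) = -2.

f: a_k = -1, -2, 2, -4, 10, -28, …
g: a_k = 2, 2, 1, 1/3, 1/12, 1/60, …
Sym-product of L_f,L_g gives L₀ (≤ ord 1).
h=∫₀ˣh₀: take L = L₀·Dx.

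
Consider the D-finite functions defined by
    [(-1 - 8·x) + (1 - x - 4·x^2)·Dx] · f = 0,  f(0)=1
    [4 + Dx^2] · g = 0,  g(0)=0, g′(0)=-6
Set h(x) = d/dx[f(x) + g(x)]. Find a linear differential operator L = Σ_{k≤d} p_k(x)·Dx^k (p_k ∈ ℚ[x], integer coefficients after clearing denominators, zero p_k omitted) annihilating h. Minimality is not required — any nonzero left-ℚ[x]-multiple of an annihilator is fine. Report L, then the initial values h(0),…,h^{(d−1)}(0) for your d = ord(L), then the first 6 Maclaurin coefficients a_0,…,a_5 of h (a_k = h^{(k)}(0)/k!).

f: a_k = 1, 1, 5, 9, 29, 65, …
g: a_k = 0, -6, 0, 4, 0, -4/5, …
Sum ⇒ L₀ = lclm(L_f,L_g) in ℚ(x)⟨Dx⟩.
h=h₀': d/dx-closure on L₀ ⇒ L.
L = (1472 + 8672·x + 38224·x^2 + 28480·x^3 + 58880·x^4 + 9216·x^5 + 12288·x^6) + (-116 - 892·x + 504·x^2 + 2312·x^3 + 5920·x^4 + 10368·x^5 + 3584·x^6 + 4096·x^7)·Dx + (368 + 2168·x + 9556·x^2 + 7120·x^3 + 14720·x^4 + 2304·x^5 + 3072·x^6)·Dx^2 + (-29 - 223·x + 126·x^2 + 578·x^3 + 1480·x^4 + 2592·x^5 + 896·x^6 + 1024·x^7)·Dx^3  (order 3).
h: a_k = -5, 10, 39, 116, 321, 1086, …
ICs: h(0) = -5, h′(0) = 10, h′′(0) = 78.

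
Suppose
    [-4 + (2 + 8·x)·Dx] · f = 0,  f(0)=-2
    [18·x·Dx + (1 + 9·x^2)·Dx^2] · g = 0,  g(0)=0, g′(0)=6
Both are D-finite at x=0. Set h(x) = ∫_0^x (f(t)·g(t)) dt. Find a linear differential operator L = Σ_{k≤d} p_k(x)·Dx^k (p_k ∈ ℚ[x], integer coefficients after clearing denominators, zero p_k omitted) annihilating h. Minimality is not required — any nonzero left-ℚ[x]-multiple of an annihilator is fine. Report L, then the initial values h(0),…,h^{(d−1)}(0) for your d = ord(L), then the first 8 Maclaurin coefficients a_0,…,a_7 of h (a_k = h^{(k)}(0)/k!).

L = (12 - 36·x - 36·x^2)·Dx + (-4 + 2·x + 108·x^2 + 144·x^3)·Dx^2 + (1 + 8·x + 25·x^2 + 72·x^3 + 144·x^4)·Dx^3  (order 3).
h: a_k = 0, 0, -6, -8, 15, 24/5, -122/5, -2904/35, …
ICs: h(0) = 0, h′(0) = 0, h′′(0) = -12.

f: a_k = -2, -4, 4, -8, 20, -56, 168, -528, …
g: a_k = 0, 6, 0, -18, 0, 486/5, 0, -4374/7, …
L₀ := L_f ⊗_s L_g (sym. prod.), ord ≤ 2.
h=∫₀ˣh₀: take L = L₀·Dx.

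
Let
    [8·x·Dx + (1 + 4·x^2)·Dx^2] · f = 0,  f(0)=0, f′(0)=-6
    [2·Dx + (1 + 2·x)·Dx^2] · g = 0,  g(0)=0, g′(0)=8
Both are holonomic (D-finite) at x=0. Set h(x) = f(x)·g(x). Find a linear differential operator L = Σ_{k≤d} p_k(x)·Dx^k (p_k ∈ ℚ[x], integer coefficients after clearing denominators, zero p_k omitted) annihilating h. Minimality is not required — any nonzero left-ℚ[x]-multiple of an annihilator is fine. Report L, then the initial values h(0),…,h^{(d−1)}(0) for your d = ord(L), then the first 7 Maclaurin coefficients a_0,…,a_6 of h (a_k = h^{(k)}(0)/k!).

f: a_k = 0, -6, 0, 8, 0, -96/5, 0, …
g: a_k = 0, 8, -8, 32/3, -16, 128/5, -128/3, …
f·g: L₀ = L_f ⊗_s L_g, ord ≤ 2·2.
L = (192 + 704·x + 2560·x^2 + 9984·x^3 + 15360·x^4 + 13312·x^5 + 4096·x^7)·Dx + (72 + 992·x + 4928·x^2 + 15488·x^3 + 34816·x^4 + 47616·x^5 + 35840·x^6 + 6144·x^7 + 14336·x^8)·Dx^2 + (24 + 256·x + 1536·x^2 + 4992·x^3 + 11520·x^4 + 19968·x^5 + 24576·x^6 + 18432·x^7 + 6144·x^8 + 8192·x^9)·Dx^3 + (5 + 36·x + 148·x^2 + 448·x^3 + 1056·x^4 + 1920·x^5 + 2688·x^6 + 3072·x^7 + 2304·x^8 + 1024·x^9 + 1024·x^10)·Dx^4  (order 4).
h: a_k = 0, 0, -48, 48, 0, 32, -3328/15, …
ICs: h(0) = 0, h′(0) = 0, h′′(0) = -96, h′′′(0) = 288.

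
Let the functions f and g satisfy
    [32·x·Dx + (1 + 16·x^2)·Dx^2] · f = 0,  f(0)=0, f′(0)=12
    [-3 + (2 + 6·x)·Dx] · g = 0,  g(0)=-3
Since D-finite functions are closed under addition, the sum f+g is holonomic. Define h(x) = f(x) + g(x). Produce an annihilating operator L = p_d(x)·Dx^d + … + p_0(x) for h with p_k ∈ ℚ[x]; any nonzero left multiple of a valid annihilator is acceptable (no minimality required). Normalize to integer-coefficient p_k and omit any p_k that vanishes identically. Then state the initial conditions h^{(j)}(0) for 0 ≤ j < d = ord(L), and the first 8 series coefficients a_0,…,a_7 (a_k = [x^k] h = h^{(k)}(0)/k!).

L = (-192 - 1440·x + 9216·x^2 + 13824·x^3)·Dx + (-155 - 768·x + 4128·x^2 + 36864·x^3 + 48384·x^4)·Dx^2 + (-6 + 110·x + 576·x^2 + 2624·x^3 + 10752·x^4 + 13824·x^5)·Dx^3  (order 3).
h: a_k = -3, 15/2, 27/8, -1105/16, 1215/128, 760917/1280, 45927/1024, -102178887/14336, …
ICs: h(0) = -3, h′(0) = 15/2, h′′(0) = 27/4.

f: a_k = 0, 12, 0, -64, 0, 3072/5, 0, -49152/7, …
g: a_k = -3, -9/2, 27/8, -81/16, 1215/128, -5103/256, 45927/1024, -216513/2048, …
f+g: L₀ = lclm(L_f,L_g), ord ≤ 2+1.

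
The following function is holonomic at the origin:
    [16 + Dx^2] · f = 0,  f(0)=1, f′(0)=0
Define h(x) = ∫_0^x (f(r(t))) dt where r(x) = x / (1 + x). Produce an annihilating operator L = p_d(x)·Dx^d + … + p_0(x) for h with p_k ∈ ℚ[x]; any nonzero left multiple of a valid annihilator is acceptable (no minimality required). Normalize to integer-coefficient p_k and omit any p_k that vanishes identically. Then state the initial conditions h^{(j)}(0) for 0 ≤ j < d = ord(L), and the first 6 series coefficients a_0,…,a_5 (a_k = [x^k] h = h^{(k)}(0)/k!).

L = 16·Dx + (2 + 6·x + 6·x^2 + 2·x^3)·Dx^2 + (1 + 4·x + 6·x^2 + 4·x^3 + x^4)·Dx^3  (order 3).
h: a_k = 0, 1, 0, -8/3, 4, -8/3, …
ICs: h(0) = 0, h′(0) = 1, h′′(0) = 0.

f: a_k = 1, 0, -8, 0, 32/3, 0, …
f∘r: x↦r, Dx↦Dx/r' in L_f ⇒ L₀.
h=∫₀ˣh₀: take L = L₀·Dx.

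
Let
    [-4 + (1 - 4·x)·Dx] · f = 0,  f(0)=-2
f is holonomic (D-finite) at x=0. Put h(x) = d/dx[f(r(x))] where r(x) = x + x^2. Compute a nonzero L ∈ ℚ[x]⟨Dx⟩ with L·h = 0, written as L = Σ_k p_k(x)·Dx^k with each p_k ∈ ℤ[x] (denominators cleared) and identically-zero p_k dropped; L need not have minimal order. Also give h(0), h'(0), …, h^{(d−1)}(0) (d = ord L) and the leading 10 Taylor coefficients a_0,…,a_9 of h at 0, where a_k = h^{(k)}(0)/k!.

f: a_k = -2, -8, -32, -128, -512, -2048, -8192, -32768, -131072, -524288, …
Substitute x→r, Dx→(1/r')Dx; clear ⇒ L₀.
h=h₀': d/dx-closure on L₀ ⇒ L.
L = (10 + 24·x + 24·x^2) + (-1 + 2·x + 12·x^2 + 8·x^3)·Dx  (order 1).
h: a_k = -8, -80, -576, -3712, -22400, -129792, -731136, -4034560, -21915648, -117575680, …
ICs: h(0) = -8.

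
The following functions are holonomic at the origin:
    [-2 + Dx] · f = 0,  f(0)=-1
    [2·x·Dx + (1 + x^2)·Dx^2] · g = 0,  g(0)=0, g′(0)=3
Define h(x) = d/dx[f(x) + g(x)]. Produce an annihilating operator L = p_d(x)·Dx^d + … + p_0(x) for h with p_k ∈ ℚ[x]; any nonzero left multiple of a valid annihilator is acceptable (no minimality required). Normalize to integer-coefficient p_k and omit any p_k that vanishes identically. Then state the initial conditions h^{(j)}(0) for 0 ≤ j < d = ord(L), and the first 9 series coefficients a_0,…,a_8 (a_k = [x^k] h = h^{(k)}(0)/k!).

L = (2 - 4·x - 6·x^2 - 4·x^3) + (-3 - x^2 - 2·x^4)·Dx + (1 + x + 2·x^2 + x^3 + x^4)·Dx^2  (order 2).
h: a_k = 1, -4, -7, -8/3, 5/3, -8/15, -143/45, -16/315, 941/315, …
ICs: h(0) = 1, h′(0) = -4.

f: a_k = -1, -2, -2, -4/3, -2/3, -4/15, -4/45, -8/315, -2/315, …
g: a_k = 0, 3, 0, -1, 0, 3/5, 0, -3/7, 0, …
L₀ := lclm(L_f,L_g); ord L₀ ≤ 1+2.
Derive L from L₀ (diff closure).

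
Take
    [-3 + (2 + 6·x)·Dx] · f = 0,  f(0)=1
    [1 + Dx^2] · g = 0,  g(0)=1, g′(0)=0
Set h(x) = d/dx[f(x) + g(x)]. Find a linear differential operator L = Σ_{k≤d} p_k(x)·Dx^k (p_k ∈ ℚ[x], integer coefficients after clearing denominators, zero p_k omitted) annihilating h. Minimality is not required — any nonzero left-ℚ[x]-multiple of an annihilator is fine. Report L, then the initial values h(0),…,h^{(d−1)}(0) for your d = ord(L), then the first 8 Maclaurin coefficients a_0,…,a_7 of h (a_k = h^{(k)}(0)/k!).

L = (-417 - 72·x - 108·x^2) + (-62 - 234·x - 216·x^2 - 216·x^3)·Dx + (-417 - 72·x - 108·x^2)·Dx^2 + (-62 - 234·x - 216·x^2 - 216·x^3)·Dx^3  (order 3).
h: a_k = 3/2, -13/4, 81/16, -1199/96, 8505/256, -688969/7680, 505197/2048, -886620479/1290240, …
ICs: h(0) = 3/2, h′(0) = -13/4, h′′(0) = 81/8.

f: a_k = 1, 3/2, -9/8, 27/16, -405/128, 1701/256, -15309/1024, 72171/2048, …
g: a_k = 1, 0, -1/2, 0, 1/24, 0, -1/720, 0, …
Weyl lclm of L_f,L_g ⇒ L₀ (ord ≤ 3).
h=h₀': d/dx-closure on L₀ ⇒ L.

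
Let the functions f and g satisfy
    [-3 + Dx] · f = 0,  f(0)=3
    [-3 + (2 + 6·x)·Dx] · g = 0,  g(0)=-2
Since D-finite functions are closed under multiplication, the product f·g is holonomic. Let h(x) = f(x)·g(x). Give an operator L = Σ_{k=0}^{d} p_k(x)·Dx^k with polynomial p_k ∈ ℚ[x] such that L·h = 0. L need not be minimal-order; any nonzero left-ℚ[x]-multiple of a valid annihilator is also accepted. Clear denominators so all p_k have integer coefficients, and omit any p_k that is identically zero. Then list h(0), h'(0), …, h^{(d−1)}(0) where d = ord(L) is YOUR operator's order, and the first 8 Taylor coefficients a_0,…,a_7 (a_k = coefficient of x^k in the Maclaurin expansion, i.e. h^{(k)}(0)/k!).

L = (-9 - 18·x) + (2 + 6·x)·Dx  (order 1).
h: a_k = -6, -27, -189/4, -459/8, -2673/64, -26001/640, 21627/2560, -2456001/35840, …
ICs: h(0) = -6.

f: a_k = 3, 9, 27/2, 27/2, 81/8, 243/40, 243/80, 729/560, …
g: a_k = -2, -3, 9/4, -27/8, 405/64, -1701/128, 15309/512, -72171/1024, …
Product ⇒ symmetric product L₀, ord ≤ 1.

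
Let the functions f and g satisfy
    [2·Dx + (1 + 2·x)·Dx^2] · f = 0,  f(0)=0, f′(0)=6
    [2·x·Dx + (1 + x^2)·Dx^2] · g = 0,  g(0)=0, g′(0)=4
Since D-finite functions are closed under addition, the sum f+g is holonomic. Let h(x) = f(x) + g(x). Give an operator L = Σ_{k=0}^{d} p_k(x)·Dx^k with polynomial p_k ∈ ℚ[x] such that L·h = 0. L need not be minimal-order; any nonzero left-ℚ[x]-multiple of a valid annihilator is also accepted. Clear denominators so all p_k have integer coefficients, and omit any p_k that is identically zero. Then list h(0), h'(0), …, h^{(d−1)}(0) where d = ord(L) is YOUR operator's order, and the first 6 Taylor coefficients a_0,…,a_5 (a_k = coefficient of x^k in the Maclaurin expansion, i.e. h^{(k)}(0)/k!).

f: a_k = 0, 6, -6, 8, -12, 96/5, …
g: a_k = 0, 4, 0, -4/3, 0, 4/5, …
Sum ⇒ L₀ = lclm(L_f,L_g) in ℚ(x)⟨Dx⟩.
L = (-2 - 12·x + 6·x^2 + 4·x^3)·Dx + (-5 - 4·x - 9·x^2 + 12·x^3 + 8·x^4)·Dx^2 + (-1 - x + 2·x^2 + x^3 + 3·x^4 + 2·x^5)·Dx^3  (order 3).
h: a_k = 0, 10, -6, 20/3, -12, 20, …
ICs: h(0) = 0, h′(0) = 10, h′′(0) = -12.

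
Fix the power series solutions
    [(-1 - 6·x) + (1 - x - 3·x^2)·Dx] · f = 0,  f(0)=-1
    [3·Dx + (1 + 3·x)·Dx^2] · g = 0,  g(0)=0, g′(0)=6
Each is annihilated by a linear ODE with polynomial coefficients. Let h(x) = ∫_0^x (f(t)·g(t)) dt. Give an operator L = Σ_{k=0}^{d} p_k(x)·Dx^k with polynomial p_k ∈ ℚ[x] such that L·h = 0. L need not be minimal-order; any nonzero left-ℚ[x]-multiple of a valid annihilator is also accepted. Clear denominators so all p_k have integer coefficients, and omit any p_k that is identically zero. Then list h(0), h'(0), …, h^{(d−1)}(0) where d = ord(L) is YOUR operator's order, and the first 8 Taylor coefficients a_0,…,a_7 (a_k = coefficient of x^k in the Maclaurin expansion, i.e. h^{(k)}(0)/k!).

L = (9 + 36·x)·Dx + (-1 + 21·x + 45·x^2)·Dx^2 + (-1 - 2·x + 6·x^2 + 9·x^3)·Dx^3  (order 3).
h: a_k = 0, 0, -3, 1, -33/4, 33/10, -599/20, 564/35, …
ICs: h(0) = 0, h′(0) = 0, h′′(0) = -6.

f: a_k = -1, -1, -4, -7, -19, -40, -97, -217, …
g: a_k = 0, 6, -9, 18, -81/2, 486/5, -243, 4374/7, …
h₀=f·g: eliminate ⇒ L₀, order ≤ 1·2.
h=∫₀ˣh₀: take L = L₀·Dx.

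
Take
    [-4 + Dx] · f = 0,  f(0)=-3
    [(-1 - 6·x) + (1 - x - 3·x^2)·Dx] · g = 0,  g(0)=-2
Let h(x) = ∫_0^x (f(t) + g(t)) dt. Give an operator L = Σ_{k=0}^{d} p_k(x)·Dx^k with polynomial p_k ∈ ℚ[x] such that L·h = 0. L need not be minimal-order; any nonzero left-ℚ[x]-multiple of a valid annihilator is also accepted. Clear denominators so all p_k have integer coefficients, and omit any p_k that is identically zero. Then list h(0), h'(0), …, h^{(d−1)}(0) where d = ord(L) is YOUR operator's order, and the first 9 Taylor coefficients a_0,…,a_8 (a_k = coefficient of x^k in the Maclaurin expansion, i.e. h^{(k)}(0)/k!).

L = (16 - 8·x + 360·x^2 + 288·x^3)·Dx + (8 - 50·x - 134·x^2 + 96·x^3 + 144·x^4)·Dx^2 + (-3 + 13·x + 11·x^2 - 42·x^3 - 36·x^4)·Dx^3  (order 3).
h: a_k = 0, -5, -7, -32/3, -23/2, -14, -88/5, -3166/105, -23297/420, …
ICs: h(0) = 0, h′(0) = -5, h′′(0) = -14.

f: a_k = -3, -12, -24, -32, -32, -128/5, -256/15, -1024/105, -512/105, …
g: a_k = -2, -2, -8, -14, -38, -80, -194, -434, -1016, …
Weyl lclm of L_f,L_g ⇒ L₀ (ord ≤ 2).
∫: right-multiply L₀ by Dx.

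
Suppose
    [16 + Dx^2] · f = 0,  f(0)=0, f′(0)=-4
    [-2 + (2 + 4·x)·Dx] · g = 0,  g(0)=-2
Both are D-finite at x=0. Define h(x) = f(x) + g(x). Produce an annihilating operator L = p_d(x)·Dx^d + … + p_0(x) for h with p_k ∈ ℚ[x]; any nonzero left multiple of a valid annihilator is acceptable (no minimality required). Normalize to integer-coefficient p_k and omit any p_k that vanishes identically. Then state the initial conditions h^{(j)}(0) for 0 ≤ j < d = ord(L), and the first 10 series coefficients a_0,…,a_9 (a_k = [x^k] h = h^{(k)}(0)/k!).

L = (-304 - 1024·x - 1024·x^2) + (240 + 1504·x + 3072·x^2 + 2048·x^3)·Dx + (-19 - 64·x - 64·x^2)·Dx^2 + (15 + 94·x + 192·x^2 + 128·x^3)·Dx^3  (order 3).
h: a_k = -2, -6, 1, 29/3, 5/4, -617/60, 21/8, -2203/2520, 429/64, -2158097/181440, …
ICs: h(0) = -2, h′(0) = -6, h′′(0) = 2.

f: a_k = 0, -4, 0, 32/3, 0, -128/15, 0, 1024/315, 0, -2048/2835, …
g: a_k = -2, -2, 1, -1, 5/4, -7/4, 21/8, -33/8, 429/64, -715/64, …
Sum ⇒ L₀ = lclm(L_f,L_g) in ℚ(x)⟨Dx⟩.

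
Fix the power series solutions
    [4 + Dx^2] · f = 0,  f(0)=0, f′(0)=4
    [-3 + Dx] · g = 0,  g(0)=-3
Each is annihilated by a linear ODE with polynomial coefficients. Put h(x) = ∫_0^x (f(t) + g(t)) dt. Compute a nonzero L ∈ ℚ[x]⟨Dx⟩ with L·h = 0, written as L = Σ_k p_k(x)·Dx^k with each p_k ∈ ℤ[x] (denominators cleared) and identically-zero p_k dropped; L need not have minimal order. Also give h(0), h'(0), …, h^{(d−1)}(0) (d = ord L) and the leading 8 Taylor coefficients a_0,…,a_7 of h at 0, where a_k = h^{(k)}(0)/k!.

f: a_k = 0, 4, 0, -8/3, 0, 8/15, 0, -16/315, …
g: a_k = -3, -9, -27/2, -27/2, -81/8, -243/40, -243/80, -729/560, …
Weyl lclm of L_f,L_g ⇒ L₀ (ord ≤ 3).
h=∫h₀ ⇒ L = L₀·Dx.
L = -12·Dx + 4·Dx^2 - 3·Dx^3 + Dx^4  (order 4).
h: a_k = 0, -3, -5/2, -9/2, -97/24, -81/40, -133/144, -243/560, …
ICs: h(0) = 0, h′(0) = -3, h′′(0) = -5, h′′′(0) = -27.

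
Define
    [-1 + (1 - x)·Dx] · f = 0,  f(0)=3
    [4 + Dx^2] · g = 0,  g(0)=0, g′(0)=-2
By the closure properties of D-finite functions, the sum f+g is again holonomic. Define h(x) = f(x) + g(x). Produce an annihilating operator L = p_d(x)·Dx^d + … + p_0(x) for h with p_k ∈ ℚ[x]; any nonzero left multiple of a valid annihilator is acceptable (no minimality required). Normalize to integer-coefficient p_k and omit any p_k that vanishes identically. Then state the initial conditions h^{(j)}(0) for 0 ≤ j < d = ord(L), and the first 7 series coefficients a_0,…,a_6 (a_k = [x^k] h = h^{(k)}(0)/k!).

L = (20 - 16·x + 8·x^2) + (-12 + 28·x - 24·x^2 + 8·x^3)·Dx + (5 - 4·x + 2·x^2)·Dx^2 + (-3 + 7·x - 6·x^2 + 2·x^3)·Dx^3  (order 3).
h: a_k = 3, 1, 3, 13/3, 3, 41/15, 3, …
ICs: h(0) = 3, h′(0) = 1, h′′(0) = 6.

f: a_k = 3, 3, 3, 3, 3, 3, 3, …
g: a_k = 0, -2, 0, 4/3, 0, -4/15, 0, …
Sum ⇒ L₀ = lclm(L_f,L_g) in ℚ(x)⟨Dx⟩.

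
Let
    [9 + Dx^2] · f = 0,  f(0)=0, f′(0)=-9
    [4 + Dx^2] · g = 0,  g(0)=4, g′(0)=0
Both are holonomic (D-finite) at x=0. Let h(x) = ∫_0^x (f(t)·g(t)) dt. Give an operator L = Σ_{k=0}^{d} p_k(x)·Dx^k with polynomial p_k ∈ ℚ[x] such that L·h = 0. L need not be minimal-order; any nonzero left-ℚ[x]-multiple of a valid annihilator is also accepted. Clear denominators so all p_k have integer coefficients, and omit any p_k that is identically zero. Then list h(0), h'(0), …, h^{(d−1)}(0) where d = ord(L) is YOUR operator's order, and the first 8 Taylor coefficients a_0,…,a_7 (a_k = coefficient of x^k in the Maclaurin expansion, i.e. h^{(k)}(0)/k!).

L = 25·Dx + 26·Dx^3 + Dx^5  (order 5).
h: a_k = 0, 0, -18, 0, 63/2, 0, -521/20, 0, …
ICs: h(0) = 0, h′(0) = 0, h′′(0) = -36, h′′′(0) = 0, h′′′′(0) = 756.

f: a_k = 0, -9, 0, 27/2, 0, -243/40, 0, 729/560, …
g: a_k = 4, 0, -8, 0, 8/3, 0, -16/45, 0, …
Sym-product of L_f,L_g gives L₀ (≤ ord 4).
h=∫h₀ ⇒ L = L₀·Dx.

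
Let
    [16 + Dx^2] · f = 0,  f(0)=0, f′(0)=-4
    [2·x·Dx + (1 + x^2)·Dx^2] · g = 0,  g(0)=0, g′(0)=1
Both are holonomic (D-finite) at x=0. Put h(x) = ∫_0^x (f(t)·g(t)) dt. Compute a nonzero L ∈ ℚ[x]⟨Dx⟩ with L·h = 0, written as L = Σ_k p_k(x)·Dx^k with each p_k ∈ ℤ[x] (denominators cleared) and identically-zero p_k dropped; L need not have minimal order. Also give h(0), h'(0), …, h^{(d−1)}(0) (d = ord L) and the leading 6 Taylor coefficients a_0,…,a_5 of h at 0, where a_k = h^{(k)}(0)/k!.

f: a_k = 0, -4, 0, 32/3, 0, -128/15, …
g: a_k = 0, 1, 0, -1/3, 0, 1/5, …
h₀=f·g: eliminate ⇒ L₀, order ≤ 2·2.
h=∫h₀ ⇒ L = L₀·Dx.
L = (5440 + 19136·x^2 + 25856·x^4 + 16384·x^6 + 4096·x^8)·Dx + (1152·x + 3200·x^3 + 3072·x^5 + 1024·x^7)·Dx^2 + (612 + 2252·x^2 + 3168·x^4 + 2048·x^6 + 512·x^8)·Dx^3 + (72·x + 200·x^3 + 192·x^5 + 64·x^7)·Dx^4 + (17 + 66·x^2 + 97·x^4 + 64·x^6 + 16·x^8)·Dx^5  (order 5).
h: a_k = 0, 0, 0, -4/3, 0, 12/5, …
ICs: h(0) = 0, h′(0) = 0, h′′(0) = 0, h′′′(0) = -8, h′′′′(0) = 0.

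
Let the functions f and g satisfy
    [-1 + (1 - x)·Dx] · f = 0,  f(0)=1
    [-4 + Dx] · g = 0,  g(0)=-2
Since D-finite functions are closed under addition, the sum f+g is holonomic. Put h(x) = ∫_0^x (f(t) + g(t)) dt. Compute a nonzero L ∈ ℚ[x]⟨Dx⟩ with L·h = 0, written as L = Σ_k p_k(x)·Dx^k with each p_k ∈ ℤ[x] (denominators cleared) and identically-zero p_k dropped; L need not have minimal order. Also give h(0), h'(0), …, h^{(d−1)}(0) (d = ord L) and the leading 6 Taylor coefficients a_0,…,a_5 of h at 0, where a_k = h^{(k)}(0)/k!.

L = (8 - 16·x)·Dx + (-14 + 32·x - 16·x^2)·Dx^2 + (3 - 7·x + 4·x^2)·Dx^3  (order 3).
h: a_k = 0, -1, -7/2, -5, -61/12, -61/15, …
ICs: h(0) = 0, h′(0) = -1, h′′(0) = -7.

f: a_k = 1, 1, 1, 1, 1, 1, …
g: a_k = -2, -8, -16, -64/3, -64/3, -256/15, …
L₀ := lclm(L_f,L_g); ord L₀ ≤ 1+1.
h=∫h₀ ⇒ L = L₀·Dx.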